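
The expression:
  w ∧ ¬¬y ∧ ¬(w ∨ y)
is never true.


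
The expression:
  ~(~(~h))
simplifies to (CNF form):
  ~h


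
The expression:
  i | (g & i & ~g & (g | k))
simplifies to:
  i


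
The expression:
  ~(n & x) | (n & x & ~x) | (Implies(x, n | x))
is always true.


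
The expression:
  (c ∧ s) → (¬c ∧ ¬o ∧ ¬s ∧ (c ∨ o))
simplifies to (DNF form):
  ¬c ∨ ¬s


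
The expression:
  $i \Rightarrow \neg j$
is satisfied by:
  {i: False, j: False}
  {j: True, i: False}
  {i: True, j: False}


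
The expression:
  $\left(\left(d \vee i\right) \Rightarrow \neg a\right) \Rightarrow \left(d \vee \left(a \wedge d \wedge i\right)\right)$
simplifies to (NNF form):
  $d \vee \left(a \wedge i\right)$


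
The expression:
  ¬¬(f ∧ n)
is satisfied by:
  {f: True, n: True}


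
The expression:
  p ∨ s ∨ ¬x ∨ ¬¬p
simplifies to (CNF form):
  p ∨ s ∨ ¬x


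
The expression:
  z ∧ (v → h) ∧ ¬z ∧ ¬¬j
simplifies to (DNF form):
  False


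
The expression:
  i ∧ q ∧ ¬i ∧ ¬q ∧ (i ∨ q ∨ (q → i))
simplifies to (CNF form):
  False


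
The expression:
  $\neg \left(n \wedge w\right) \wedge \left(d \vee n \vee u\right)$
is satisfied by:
  {d: True, u: True, w: False, n: False}
  {d: True, u: False, w: False, n: False}
  {u: True, d: False, w: False, n: False}
  {d: True, w: True, u: True, n: False}
  {d: True, w: True, u: False, n: False}
  {w: True, u: True, d: False, n: False}
  {n: True, d: True, u: True, w: False}
  {n: True, d: True, u: False, w: False}
  {n: True, u: True, w: False, d: False}
  {n: True, u: False, w: False, d: False}


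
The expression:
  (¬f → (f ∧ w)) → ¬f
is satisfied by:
  {f: False}


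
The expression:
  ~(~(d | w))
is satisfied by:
  {d: True, w: True}
  {d: True, w: False}
  {w: True, d: False}


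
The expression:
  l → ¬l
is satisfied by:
  {l: False}


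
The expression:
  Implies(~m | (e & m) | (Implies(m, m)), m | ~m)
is always true.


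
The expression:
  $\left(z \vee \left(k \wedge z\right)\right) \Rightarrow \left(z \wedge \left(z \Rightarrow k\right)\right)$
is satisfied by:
  {k: True, z: False}
  {z: False, k: False}
  {z: True, k: True}


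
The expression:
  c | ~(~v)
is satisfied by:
  {c: True, v: True}
  {c: True, v: False}
  {v: True, c: False}


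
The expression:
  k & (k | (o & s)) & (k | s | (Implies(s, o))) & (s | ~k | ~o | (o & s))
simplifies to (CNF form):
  k & (s | ~o)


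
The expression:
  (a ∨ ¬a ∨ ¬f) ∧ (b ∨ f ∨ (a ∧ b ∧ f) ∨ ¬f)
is always true.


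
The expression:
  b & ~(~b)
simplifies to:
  b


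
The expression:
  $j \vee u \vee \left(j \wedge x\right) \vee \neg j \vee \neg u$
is always true.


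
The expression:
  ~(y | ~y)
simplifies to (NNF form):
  False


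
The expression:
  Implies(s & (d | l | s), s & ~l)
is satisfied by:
  {l: False, s: False}
  {s: True, l: False}
  {l: True, s: False}


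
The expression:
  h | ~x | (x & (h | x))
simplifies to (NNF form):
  True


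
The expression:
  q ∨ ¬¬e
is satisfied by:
  {q: True, e: True}
  {q: True, e: False}
  {e: True, q: False}


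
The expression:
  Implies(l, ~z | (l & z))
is always true.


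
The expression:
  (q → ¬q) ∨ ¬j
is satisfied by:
  {q: False, j: False}
  {j: True, q: False}
  {q: True, j: False}


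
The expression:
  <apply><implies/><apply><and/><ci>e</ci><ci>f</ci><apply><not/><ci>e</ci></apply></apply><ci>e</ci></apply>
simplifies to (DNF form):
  <true/>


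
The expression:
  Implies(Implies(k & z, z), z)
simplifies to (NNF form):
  z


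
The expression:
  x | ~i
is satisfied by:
  {x: True, i: False}
  {i: False, x: False}
  {i: True, x: True}


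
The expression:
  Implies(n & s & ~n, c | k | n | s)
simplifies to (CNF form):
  True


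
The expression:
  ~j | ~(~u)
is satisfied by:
  {u: True, j: False}
  {j: False, u: False}
  {j: True, u: True}


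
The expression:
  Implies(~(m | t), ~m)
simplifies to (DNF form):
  True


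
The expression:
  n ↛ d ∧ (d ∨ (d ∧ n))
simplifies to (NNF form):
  False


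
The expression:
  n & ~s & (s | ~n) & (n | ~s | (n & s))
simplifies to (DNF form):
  False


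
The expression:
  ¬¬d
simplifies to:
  d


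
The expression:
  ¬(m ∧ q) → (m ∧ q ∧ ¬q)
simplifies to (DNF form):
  m ∧ q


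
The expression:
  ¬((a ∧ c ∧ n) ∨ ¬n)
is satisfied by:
  {n: True, c: False, a: False}
  {a: True, n: True, c: False}
  {c: True, n: True, a: False}


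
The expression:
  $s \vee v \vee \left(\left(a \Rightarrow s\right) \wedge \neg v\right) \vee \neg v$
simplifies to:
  $\text{True}$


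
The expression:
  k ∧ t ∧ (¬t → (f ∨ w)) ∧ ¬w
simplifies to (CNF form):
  k ∧ t ∧ ¬w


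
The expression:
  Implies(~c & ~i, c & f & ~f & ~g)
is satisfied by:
  {i: True, c: True}
  {i: True, c: False}
  {c: True, i: False}


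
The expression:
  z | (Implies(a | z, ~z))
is always true.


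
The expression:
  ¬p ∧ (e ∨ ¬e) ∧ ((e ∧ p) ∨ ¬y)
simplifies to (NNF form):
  ¬p ∧ ¬y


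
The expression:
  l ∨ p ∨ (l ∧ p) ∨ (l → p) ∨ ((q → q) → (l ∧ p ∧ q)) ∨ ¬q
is always true.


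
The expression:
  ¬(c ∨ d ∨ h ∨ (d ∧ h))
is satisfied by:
  {d: False, h: False, c: False}


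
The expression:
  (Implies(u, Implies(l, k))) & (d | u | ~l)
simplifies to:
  ~l | (k & u) | (d & ~u)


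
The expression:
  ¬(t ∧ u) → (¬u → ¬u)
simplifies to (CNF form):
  True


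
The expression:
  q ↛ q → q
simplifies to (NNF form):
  True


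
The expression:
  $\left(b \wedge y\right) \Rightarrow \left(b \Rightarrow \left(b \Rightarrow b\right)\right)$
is always true.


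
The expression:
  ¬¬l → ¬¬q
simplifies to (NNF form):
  q ∨ ¬l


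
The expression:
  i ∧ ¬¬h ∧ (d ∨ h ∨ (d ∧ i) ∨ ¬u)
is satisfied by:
  {h: True, i: True}


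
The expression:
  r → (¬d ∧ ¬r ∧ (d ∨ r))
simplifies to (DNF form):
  ¬r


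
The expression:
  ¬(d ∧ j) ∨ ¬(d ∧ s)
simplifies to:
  ¬d ∨ ¬j ∨ ¬s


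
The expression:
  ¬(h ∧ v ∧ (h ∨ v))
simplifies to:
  ¬h ∨ ¬v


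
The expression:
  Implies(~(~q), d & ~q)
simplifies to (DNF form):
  ~q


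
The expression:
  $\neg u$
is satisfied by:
  {u: False}


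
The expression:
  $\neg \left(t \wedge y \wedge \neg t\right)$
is always true.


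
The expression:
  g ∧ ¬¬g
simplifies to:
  g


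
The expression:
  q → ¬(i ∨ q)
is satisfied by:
  {q: False}


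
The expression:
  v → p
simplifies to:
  p ∨ ¬v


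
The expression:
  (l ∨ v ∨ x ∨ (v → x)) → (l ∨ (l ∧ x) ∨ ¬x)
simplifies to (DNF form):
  l ∨ ¬x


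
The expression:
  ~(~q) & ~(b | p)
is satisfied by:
  {q: True, p: False, b: False}


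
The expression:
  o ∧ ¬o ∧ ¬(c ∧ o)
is never true.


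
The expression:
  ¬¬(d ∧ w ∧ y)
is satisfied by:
  {w: True, d: True, y: True}


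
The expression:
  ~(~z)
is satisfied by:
  {z: True}


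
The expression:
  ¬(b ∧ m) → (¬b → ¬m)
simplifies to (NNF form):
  b ∨ ¬m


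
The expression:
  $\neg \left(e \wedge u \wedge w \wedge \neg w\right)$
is always true.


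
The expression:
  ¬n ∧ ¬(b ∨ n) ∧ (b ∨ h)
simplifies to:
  h ∧ ¬b ∧ ¬n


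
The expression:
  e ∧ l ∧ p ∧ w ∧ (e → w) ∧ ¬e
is never true.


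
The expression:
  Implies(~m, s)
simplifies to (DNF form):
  m | s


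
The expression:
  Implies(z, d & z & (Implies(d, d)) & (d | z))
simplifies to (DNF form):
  d | ~z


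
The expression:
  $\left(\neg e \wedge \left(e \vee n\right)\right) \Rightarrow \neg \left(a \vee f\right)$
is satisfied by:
  {e: True, a: False, n: False, f: False}
  {f: True, e: True, a: False, n: False}
  {e: True, a: True, f: False, n: False}
  {f: True, e: True, a: True, n: False}
  {f: False, a: False, e: False, n: False}
  {f: True, a: False, e: False, n: False}
  {a: True, f: False, e: False, n: False}
  {f: True, a: True, e: False, n: False}
  {n: True, e: True, f: False, a: False}
  {n: True, f: True, e: True, a: False}
  {n: True, e: True, a: True, f: False}
  {n: True, f: True, e: True, a: True}
  {n: True, f: False, a: False, e: False}


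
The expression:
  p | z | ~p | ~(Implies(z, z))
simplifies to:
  True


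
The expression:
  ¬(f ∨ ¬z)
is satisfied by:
  {z: True, f: False}


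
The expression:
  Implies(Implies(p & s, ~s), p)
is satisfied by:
  {p: True}


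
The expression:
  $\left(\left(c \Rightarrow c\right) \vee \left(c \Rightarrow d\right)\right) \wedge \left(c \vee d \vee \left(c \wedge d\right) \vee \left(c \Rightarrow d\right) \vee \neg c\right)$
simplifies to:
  $\text{True}$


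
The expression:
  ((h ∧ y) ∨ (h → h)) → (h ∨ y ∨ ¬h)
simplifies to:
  True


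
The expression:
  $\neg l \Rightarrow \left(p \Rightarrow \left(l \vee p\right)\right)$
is always true.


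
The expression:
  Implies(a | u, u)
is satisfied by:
  {u: True, a: False}
  {a: False, u: False}
  {a: True, u: True}


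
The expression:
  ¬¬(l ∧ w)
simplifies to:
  l ∧ w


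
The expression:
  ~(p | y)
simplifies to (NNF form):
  ~p & ~y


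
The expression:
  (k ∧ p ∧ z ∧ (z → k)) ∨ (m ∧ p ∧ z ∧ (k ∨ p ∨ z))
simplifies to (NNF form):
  p ∧ z ∧ (k ∨ m)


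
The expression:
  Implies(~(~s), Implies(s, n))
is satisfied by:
  {n: True, s: False}
  {s: False, n: False}
  {s: True, n: True}


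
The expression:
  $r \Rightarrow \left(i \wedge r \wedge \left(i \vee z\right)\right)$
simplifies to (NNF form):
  $i \vee \neg r$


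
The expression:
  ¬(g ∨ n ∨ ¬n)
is never true.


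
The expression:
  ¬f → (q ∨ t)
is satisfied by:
  {t: True, q: True, f: True}
  {t: True, q: True, f: False}
  {t: True, f: True, q: False}
  {t: True, f: False, q: False}
  {q: True, f: True, t: False}
  {q: True, f: False, t: False}
  {f: True, q: False, t: False}


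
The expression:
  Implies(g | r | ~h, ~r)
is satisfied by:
  {r: False}


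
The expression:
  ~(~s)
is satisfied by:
  {s: True}


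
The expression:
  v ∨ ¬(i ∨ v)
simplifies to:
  v ∨ ¬i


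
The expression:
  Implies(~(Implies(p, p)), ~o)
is always true.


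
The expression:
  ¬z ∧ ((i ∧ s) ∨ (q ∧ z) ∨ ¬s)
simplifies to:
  ¬z ∧ (i ∨ ¬s)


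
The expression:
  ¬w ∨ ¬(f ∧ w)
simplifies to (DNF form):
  ¬f ∨ ¬w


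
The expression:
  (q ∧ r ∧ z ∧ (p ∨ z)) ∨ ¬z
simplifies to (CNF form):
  (q ∨ ¬z) ∧ (r ∨ ¬z)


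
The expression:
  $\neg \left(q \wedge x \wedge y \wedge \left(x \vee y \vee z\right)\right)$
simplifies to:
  $\neg q \vee \neg x \vee \neg y$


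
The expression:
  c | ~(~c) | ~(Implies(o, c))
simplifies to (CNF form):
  c | o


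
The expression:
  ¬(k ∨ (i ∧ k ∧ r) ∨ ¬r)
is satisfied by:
  {r: True, k: False}


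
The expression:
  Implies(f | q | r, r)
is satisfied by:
  {r: True, q: False, f: False}
  {f: True, r: True, q: False}
  {r: True, q: True, f: False}
  {f: True, r: True, q: True}
  {f: False, q: False, r: False}


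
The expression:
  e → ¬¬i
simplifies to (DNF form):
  i ∨ ¬e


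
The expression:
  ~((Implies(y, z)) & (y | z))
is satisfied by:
  {z: False}


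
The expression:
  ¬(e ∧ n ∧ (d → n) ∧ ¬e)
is always true.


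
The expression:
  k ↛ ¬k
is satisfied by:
  {k: True}


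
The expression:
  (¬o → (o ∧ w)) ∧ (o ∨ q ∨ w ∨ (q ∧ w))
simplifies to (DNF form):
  o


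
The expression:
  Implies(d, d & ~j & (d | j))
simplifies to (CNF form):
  ~d | ~j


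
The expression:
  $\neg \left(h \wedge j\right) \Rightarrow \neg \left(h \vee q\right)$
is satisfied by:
  {j: True, q: False, h: False}
  {q: False, h: False, j: False}
  {j: True, h: True, q: False}
  {j: True, h: True, q: True}


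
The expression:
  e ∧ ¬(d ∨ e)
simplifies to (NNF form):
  False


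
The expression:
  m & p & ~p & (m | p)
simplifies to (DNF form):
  False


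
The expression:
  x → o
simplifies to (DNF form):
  o ∨ ¬x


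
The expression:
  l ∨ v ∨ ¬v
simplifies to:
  True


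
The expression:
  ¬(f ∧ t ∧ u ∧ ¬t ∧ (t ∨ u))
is always true.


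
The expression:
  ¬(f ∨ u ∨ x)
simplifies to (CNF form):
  ¬f ∧ ¬u ∧ ¬x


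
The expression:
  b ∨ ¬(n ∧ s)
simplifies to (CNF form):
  b ∨ ¬n ∨ ¬s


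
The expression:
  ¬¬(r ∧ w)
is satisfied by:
  {r: True, w: True}


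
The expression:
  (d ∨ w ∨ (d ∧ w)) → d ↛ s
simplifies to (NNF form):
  (d ∧ ¬s) ∨ (¬d ∧ ¬w)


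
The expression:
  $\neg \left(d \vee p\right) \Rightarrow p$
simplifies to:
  $d \vee p$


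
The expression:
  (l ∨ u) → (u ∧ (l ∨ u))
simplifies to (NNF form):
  u ∨ ¬l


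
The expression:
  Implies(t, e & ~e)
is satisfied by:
  {t: False}


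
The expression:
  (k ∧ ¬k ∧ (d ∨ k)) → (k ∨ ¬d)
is always true.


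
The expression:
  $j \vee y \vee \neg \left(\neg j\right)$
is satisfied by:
  {y: True, j: True}
  {y: True, j: False}
  {j: True, y: False}


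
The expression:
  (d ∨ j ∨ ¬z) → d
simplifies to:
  d ∨ (z ∧ ¬j)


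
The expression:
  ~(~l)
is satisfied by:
  {l: True}


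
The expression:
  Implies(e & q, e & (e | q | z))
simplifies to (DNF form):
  True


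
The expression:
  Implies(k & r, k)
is always true.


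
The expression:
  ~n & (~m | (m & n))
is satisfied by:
  {n: False, m: False}


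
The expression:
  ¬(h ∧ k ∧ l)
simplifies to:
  ¬h ∨ ¬k ∨ ¬l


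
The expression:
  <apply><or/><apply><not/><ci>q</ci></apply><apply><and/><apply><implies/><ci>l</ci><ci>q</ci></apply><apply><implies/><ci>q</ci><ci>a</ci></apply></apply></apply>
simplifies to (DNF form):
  <apply><or/><ci>a</ci><apply><not/><ci>q</ci></apply></apply>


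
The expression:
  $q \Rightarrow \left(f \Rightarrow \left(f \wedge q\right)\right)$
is always true.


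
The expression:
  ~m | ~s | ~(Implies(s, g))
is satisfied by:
  {s: False, m: False, g: False}
  {g: True, s: False, m: False}
  {m: True, s: False, g: False}
  {g: True, m: True, s: False}
  {s: True, g: False, m: False}
  {g: True, s: True, m: False}
  {m: True, s: True, g: False}


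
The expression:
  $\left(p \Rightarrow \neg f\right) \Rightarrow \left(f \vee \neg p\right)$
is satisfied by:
  {f: True, p: False}
  {p: False, f: False}
  {p: True, f: True}


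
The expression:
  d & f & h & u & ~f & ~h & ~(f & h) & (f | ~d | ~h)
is never true.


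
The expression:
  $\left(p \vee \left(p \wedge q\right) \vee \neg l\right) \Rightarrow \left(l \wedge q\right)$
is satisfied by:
  {q: True, l: True, p: False}
  {l: True, p: False, q: False}
  {q: True, p: True, l: True}


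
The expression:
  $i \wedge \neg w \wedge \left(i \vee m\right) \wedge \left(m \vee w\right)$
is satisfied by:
  {m: True, i: True, w: False}


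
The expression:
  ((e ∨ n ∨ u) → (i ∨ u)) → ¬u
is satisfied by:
  {u: False}


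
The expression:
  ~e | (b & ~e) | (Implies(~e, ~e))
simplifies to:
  True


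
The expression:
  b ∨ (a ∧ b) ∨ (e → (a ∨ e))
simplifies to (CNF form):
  True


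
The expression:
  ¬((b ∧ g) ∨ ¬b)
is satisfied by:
  {b: True, g: False}


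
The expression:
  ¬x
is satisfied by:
  {x: False}


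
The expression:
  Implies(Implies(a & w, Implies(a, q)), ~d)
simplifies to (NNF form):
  ~d | (a & w & ~q)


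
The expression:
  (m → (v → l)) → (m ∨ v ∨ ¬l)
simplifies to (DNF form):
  m ∨ v ∨ ¬l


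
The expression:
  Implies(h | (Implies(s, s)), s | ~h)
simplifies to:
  s | ~h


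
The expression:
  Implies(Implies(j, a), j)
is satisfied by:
  {j: True}


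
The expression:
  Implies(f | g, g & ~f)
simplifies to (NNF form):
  ~f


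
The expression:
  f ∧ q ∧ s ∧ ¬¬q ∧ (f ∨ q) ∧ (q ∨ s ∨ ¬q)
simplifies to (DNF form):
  f ∧ q ∧ s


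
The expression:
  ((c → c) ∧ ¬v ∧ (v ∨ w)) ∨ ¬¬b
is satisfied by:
  {b: True, w: True, v: False}
  {b: True, w: False, v: False}
  {b: True, v: True, w: True}
  {b: True, v: True, w: False}
  {w: True, v: False, b: False}


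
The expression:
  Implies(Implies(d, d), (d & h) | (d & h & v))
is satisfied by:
  {h: True, d: True}


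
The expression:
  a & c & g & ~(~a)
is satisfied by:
  {a: True, c: True, g: True}


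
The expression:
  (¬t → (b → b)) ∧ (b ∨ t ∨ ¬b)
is always true.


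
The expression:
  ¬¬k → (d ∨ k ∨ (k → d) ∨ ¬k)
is always true.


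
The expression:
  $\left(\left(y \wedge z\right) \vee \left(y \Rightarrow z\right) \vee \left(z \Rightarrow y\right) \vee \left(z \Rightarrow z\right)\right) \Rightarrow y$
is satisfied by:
  {y: True}


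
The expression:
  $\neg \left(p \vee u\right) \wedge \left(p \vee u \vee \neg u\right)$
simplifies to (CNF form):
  $\neg p \wedge \neg u$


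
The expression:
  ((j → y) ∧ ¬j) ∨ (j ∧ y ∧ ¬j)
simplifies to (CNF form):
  ¬j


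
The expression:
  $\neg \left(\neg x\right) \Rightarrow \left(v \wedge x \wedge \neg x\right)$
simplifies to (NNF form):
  $\neg x$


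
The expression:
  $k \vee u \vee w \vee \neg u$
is always true.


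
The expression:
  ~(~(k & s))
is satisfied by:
  {s: True, k: True}


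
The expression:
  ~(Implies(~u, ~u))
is never true.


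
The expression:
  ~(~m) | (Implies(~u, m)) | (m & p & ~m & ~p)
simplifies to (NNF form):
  m | u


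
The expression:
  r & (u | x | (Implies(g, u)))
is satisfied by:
  {r: True, x: True, u: True, g: False}
  {r: True, x: True, g: False, u: False}
  {r: True, u: True, g: False, x: False}
  {r: True, g: False, u: False, x: False}
  {r: True, x: True, g: True, u: True}
  {r: True, x: True, g: True, u: False}
  {r: True, g: True, u: True, x: False}


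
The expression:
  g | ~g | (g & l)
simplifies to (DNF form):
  True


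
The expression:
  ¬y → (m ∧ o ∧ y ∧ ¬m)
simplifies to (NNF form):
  y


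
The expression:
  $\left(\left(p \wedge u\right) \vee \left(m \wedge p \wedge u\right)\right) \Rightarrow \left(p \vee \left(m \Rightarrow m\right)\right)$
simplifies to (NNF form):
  $\text{True}$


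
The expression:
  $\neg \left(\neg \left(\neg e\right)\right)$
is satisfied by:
  {e: False}


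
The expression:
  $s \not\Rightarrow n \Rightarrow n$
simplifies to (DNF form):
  $n \vee \neg s$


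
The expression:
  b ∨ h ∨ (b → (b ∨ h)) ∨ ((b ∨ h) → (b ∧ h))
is always true.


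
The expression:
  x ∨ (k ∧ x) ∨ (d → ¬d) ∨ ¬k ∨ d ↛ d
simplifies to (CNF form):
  x ∨ ¬d ∨ ¬k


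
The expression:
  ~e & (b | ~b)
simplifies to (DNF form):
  ~e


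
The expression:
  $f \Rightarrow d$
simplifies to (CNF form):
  $d \vee \neg f$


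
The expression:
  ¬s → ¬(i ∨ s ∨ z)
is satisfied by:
  {s: True, z: False, i: False}
  {i: True, s: True, z: False}
  {s: True, z: True, i: False}
  {i: True, s: True, z: True}
  {i: False, z: False, s: False}


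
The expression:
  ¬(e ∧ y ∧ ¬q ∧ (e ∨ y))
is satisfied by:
  {q: True, e: False, y: False}
  {e: False, y: False, q: False}
  {y: True, q: True, e: False}
  {y: True, e: False, q: False}
  {q: True, e: True, y: False}
  {e: True, q: False, y: False}
  {y: True, e: True, q: True}


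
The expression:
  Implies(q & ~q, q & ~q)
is always true.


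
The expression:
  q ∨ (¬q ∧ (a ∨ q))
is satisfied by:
  {a: True, q: True}
  {a: True, q: False}
  {q: True, a: False}


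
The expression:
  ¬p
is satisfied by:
  {p: False}


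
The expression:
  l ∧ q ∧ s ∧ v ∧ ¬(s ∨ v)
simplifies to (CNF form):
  False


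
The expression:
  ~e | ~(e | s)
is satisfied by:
  {e: False}


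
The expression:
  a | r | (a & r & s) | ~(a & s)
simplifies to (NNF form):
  True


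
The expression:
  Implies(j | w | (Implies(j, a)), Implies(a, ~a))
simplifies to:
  ~a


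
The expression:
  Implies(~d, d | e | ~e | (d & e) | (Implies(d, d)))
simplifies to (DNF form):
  True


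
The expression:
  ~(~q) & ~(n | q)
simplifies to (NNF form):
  False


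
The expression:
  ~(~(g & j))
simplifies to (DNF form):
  g & j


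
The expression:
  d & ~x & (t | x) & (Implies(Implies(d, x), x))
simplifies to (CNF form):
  d & t & ~x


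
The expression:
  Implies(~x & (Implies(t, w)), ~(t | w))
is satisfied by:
  {x: True, w: False}
  {w: False, x: False}
  {w: True, x: True}


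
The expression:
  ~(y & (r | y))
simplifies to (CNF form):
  ~y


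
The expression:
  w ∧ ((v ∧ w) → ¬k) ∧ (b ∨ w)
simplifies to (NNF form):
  w ∧ (¬k ∨ ¬v)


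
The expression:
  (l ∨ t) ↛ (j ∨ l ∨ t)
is never true.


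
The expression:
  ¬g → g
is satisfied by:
  {g: True}


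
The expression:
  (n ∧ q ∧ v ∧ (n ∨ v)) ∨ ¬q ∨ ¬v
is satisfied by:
  {n: True, v: False, q: False}
  {v: False, q: False, n: False}
  {n: True, q: True, v: False}
  {q: True, v: False, n: False}
  {n: True, v: True, q: False}
  {v: True, n: False, q: False}
  {n: True, q: True, v: True}


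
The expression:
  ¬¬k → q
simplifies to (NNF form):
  q ∨ ¬k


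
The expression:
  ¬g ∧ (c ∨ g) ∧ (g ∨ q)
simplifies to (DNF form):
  c ∧ q ∧ ¬g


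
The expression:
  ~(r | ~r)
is never true.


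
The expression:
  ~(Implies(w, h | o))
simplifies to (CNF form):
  w & ~h & ~o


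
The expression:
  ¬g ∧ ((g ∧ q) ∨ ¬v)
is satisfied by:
  {g: False, v: False}


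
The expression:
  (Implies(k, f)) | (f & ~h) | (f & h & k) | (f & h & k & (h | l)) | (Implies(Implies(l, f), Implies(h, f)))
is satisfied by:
  {l: True, f: True, k: False, h: False}
  {l: True, f: False, k: False, h: False}
  {f: True, l: False, k: False, h: False}
  {l: False, f: False, k: False, h: False}
  {h: True, l: True, f: True, k: False}
  {h: True, l: True, f: False, k: False}
  {h: True, f: True, l: False, k: False}
  {h: True, f: False, l: False, k: False}
  {l: True, k: True, f: True, h: False}
  {l: True, k: True, f: False, h: False}
  {k: True, f: True, l: False, h: False}
  {k: True, l: False, f: False, h: False}
  {h: True, k: True, l: True, f: True}
  {h: True, k: True, l: True, f: False}
  {h: True, k: True, f: True, l: False}


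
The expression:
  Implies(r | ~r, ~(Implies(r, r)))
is never true.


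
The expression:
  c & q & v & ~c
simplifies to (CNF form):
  False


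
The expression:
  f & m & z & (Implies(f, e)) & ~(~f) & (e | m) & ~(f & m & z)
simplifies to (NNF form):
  False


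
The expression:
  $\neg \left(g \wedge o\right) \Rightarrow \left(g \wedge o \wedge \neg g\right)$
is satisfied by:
  {g: True, o: True}


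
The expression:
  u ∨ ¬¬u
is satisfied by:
  {u: True}


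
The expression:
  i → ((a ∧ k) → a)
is always true.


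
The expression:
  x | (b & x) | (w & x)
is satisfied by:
  {x: True}


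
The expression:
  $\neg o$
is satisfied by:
  {o: False}


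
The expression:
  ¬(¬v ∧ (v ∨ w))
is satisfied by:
  {v: True, w: False}
  {w: False, v: False}
  {w: True, v: True}


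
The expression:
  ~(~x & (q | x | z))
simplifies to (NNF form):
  x | (~q & ~z)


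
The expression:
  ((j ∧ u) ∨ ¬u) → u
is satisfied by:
  {u: True}


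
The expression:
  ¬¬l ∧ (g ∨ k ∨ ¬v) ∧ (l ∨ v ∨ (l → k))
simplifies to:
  l ∧ (g ∨ k ∨ ¬v)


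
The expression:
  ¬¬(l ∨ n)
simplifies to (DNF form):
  l ∨ n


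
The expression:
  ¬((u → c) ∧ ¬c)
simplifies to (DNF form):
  c ∨ u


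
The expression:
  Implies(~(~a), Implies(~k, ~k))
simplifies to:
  True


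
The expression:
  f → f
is always true.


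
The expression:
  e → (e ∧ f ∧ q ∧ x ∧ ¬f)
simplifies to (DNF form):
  ¬e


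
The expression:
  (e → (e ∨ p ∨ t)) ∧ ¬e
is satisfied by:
  {e: False}


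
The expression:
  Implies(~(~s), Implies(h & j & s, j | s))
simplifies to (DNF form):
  True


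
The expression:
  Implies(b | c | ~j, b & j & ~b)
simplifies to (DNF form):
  j & ~b & ~c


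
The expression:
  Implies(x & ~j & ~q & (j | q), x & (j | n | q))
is always true.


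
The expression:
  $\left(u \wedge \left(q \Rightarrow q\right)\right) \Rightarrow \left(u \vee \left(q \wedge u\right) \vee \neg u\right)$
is always true.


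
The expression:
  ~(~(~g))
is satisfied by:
  {g: False}


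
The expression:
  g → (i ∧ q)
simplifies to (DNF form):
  (i ∧ q) ∨ ¬g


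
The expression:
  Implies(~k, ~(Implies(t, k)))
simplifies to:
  k | t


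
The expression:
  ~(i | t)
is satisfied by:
  {i: False, t: False}


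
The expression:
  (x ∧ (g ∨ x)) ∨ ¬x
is always true.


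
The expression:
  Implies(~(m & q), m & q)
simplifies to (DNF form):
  m & q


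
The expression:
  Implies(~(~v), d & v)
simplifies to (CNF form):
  d | ~v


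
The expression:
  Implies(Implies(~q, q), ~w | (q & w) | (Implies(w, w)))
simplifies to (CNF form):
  True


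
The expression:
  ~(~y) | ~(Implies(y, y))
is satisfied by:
  {y: True}


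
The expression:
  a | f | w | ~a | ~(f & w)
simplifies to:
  True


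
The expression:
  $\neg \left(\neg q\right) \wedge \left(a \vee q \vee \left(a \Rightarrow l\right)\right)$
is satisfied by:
  {q: True}


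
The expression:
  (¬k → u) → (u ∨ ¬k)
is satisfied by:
  {u: True, k: False}
  {k: False, u: False}
  {k: True, u: True}


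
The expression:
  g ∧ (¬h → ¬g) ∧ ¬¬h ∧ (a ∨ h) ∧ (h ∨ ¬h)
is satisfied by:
  {h: True, g: True}


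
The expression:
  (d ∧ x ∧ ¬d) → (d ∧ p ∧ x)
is always true.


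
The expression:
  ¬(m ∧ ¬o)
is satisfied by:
  {o: True, m: False}
  {m: False, o: False}
  {m: True, o: True}


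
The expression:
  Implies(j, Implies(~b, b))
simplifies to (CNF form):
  b | ~j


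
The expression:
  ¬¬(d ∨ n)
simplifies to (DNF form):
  d ∨ n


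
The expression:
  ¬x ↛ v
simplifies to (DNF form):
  v ∨ ¬x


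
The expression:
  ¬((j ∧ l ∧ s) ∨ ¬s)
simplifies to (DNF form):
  (s ∧ ¬j) ∨ (s ∧ ¬l)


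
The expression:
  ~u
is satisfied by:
  {u: False}


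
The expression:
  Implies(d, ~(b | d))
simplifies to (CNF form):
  ~d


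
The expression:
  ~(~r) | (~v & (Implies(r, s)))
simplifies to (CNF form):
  r | ~v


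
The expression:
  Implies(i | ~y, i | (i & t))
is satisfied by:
  {i: True, y: True}
  {i: True, y: False}
  {y: True, i: False}


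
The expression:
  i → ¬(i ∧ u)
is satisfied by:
  {u: False, i: False}
  {i: True, u: False}
  {u: True, i: False}


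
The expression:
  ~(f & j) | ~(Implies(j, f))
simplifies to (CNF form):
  ~f | ~j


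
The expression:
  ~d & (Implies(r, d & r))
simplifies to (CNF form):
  ~d & ~r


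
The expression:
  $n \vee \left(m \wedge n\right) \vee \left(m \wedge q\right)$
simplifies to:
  $n \vee \left(m \wedge q\right)$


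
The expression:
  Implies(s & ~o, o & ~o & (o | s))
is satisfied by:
  {o: True, s: False}
  {s: False, o: False}
  {s: True, o: True}


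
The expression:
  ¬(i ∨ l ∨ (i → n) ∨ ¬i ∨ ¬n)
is never true.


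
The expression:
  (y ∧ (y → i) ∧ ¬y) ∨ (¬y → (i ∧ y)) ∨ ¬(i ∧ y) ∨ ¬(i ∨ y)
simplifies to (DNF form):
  True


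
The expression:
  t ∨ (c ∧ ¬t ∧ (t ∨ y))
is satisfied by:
  {t: True, c: True, y: True}
  {t: True, c: True, y: False}
  {t: True, y: True, c: False}
  {t: True, y: False, c: False}
  {c: True, y: True, t: False}


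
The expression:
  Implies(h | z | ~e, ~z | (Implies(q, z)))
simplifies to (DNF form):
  True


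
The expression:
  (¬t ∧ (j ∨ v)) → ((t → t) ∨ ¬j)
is always true.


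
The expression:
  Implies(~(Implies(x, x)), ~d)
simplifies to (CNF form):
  True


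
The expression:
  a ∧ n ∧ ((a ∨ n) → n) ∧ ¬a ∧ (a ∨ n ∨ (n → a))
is never true.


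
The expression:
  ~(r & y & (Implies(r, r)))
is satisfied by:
  {y: False, r: False}
  {r: True, y: False}
  {y: True, r: False}


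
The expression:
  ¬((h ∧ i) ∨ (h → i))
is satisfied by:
  {h: True, i: False}


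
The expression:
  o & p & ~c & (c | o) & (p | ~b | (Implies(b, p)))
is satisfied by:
  {p: True, o: True, c: False}


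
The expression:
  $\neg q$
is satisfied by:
  {q: False}


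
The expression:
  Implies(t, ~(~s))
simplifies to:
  s | ~t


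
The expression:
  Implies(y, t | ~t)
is always true.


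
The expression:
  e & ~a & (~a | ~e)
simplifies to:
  e & ~a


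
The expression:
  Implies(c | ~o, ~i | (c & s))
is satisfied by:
  {o: True, s: True, c: False, i: False}
  {o: True, s: False, c: False, i: False}
  {s: True, o: False, c: False, i: False}
  {o: False, s: False, c: False, i: False}
  {o: True, c: True, s: True, i: False}
  {o: True, c: True, s: False, i: False}
  {c: True, s: True, o: False, i: False}
  {c: True, s: False, o: False, i: False}
  {i: True, o: True, s: True, c: False}
  {i: True, o: True, s: False, c: False}
  {i: True, o: True, c: True, s: True}
  {i: True, c: True, s: True, o: False}


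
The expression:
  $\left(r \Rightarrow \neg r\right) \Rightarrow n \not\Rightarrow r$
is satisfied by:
  {r: True, n: True}
  {r: True, n: False}
  {n: True, r: False}


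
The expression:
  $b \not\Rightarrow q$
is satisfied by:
  {b: True, q: False}


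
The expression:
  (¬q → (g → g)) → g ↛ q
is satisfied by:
  {g: True, q: False}


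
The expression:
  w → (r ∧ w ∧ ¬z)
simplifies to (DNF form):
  (r ∧ ¬z) ∨ ¬w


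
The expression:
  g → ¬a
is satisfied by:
  {g: False, a: False}
  {a: True, g: False}
  {g: True, a: False}


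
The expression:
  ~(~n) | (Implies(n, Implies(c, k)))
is always true.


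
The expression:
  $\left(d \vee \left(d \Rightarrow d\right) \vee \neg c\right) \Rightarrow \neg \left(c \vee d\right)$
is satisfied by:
  {d: False, c: False}


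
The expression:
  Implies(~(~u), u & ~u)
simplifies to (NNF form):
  ~u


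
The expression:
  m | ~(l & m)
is always true.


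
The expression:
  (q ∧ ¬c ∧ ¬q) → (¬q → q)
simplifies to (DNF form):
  True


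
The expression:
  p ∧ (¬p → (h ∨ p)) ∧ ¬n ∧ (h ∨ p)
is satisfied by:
  {p: True, n: False}


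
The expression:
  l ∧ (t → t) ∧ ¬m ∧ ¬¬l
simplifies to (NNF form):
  l ∧ ¬m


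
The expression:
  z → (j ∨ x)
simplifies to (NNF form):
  j ∨ x ∨ ¬z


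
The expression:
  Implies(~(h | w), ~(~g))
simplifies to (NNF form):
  g | h | w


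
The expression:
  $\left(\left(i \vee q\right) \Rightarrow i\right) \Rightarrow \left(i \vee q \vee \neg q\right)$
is always true.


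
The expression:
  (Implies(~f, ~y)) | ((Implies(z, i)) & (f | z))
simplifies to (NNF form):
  f | ~y | (i & z)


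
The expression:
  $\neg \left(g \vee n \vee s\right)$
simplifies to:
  $\neg g \wedge \neg n \wedge \neg s$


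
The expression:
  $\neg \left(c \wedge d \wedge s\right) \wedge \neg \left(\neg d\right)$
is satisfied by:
  {d: True, s: False, c: False}
  {c: True, d: True, s: False}
  {s: True, d: True, c: False}


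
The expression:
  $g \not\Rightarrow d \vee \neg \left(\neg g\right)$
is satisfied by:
  {g: True}


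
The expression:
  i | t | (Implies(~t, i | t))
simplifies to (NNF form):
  i | t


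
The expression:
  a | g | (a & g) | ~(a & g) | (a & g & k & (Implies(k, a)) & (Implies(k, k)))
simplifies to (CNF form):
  True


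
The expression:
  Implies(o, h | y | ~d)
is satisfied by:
  {y: True, h: True, o: False, d: False}
  {y: True, h: False, o: False, d: False}
  {h: True, y: False, o: False, d: False}
  {y: False, h: False, o: False, d: False}
  {y: True, d: True, h: True, o: False}
  {y: True, d: True, h: False, o: False}
  {d: True, h: True, y: False, o: False}
  {d: True, y: False, h: False, o: False}
  {y: True, o: True, h: True, d: False}
  {y: True, o: True, h: False, d: False}
  {o: True, h: True, y: False, d: False}
  {o: True, y: False, h: False, d: False}
  {d: True, o: True, y: True, h: True}
  {d: True, o: True, y: True, h: False}
  {d: True, o: True, h: True, y: False}


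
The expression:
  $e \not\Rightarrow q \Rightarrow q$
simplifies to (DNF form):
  $q \vee \neg e$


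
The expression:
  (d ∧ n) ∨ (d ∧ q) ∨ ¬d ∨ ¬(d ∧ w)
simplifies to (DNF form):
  n ∨ q ∨ ¬d ∨ ¬w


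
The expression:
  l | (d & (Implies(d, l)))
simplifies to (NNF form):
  l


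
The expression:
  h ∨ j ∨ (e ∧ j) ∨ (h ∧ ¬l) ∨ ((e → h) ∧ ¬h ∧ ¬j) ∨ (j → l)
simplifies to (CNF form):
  True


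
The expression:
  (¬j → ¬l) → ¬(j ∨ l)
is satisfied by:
  {j: False}


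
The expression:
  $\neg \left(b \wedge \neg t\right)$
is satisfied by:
  {t: True, b: False}
  {b: False, t: False}
  {b: True, t: True}


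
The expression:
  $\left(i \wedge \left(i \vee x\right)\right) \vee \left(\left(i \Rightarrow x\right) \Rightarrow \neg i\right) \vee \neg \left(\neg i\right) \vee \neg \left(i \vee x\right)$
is always true.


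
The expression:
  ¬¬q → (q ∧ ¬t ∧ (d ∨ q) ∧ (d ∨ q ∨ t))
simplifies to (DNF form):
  ¬q ∨ ¬t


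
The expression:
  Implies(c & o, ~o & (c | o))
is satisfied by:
  {c: False, o: False}
  {o: True, c: False}
  {c: True, o: False}


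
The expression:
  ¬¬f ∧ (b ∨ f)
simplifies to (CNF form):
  f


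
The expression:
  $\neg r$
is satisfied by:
  {r: False}


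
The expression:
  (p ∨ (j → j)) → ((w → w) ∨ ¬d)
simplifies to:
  True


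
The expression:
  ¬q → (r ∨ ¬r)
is always true.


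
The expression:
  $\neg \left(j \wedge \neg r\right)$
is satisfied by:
  {r: True, j: False}
  {j: False, r: False}
  {j: True, r: True}


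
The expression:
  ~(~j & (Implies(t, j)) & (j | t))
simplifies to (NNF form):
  True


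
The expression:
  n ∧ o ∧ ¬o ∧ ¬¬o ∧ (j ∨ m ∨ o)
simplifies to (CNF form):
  False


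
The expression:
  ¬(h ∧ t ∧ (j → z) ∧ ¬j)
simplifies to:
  j ∨ ¬h ∨ ¬t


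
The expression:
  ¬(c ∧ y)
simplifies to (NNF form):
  ¬c ∨ ¬y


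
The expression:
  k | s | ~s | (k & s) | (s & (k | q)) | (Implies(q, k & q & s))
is always true.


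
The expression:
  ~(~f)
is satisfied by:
  {f: True}


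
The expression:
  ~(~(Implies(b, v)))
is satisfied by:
  {v: True, b: False}
  {b: False, v: False}
  {b: True, v: True}


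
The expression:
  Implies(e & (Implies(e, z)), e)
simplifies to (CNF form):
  True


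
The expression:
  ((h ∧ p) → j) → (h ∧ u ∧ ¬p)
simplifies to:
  h ∧ (p ∨ u) ∧ (¬j ∨ ¬p)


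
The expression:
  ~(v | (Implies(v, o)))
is never true.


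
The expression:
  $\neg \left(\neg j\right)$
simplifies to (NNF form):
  $j$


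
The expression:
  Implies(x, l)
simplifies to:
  l | ~x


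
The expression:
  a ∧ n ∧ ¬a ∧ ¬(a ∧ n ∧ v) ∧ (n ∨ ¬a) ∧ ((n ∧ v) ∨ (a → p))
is never true.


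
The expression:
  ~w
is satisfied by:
  {w: False}


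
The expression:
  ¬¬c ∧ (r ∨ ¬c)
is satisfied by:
  {r: True, c: True}


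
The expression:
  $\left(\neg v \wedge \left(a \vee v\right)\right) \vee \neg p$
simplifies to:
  $\left(a \wedge \neg v\right) \vee \neg p$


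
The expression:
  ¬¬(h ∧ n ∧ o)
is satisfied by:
  {h: True, o: True, n: True}


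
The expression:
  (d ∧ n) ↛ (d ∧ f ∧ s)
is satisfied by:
  {d: True, n: True, s: False, f: False}
  {f: True, d: True, n: True, s: False}
  {s: True, d: True, n: True, f: False}


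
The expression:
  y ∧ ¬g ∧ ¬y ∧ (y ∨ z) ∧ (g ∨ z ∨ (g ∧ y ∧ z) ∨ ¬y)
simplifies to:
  False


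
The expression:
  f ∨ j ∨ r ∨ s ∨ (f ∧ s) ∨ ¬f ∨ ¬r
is always true.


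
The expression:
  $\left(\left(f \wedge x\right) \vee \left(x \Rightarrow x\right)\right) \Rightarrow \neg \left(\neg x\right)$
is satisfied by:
  {x: True}


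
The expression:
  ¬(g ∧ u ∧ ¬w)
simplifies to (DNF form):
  w ∨ ¬g ∨ ¬u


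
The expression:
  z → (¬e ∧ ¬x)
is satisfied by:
  {e: False, z: False, x: False}
  {x: True, e: False, z: False}
  {e: True, x: False, z: False}
  {x: True, e: True, z: False}
  {z: True, x: False, e: False}


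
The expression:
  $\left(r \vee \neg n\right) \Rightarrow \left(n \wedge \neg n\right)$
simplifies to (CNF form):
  $n \wedge \neg r$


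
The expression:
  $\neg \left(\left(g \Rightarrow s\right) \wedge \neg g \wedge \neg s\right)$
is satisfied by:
  {g: True, s: True}
  {g: True, s: False}
  {s: True, g: False}


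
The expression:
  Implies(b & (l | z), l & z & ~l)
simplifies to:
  ~b | (~l & ~z)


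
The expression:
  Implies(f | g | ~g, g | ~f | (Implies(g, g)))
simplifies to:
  True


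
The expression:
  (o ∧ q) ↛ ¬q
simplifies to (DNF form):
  o ∧ q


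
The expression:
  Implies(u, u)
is always true.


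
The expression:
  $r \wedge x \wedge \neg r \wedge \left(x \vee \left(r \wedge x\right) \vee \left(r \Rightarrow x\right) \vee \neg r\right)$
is never true.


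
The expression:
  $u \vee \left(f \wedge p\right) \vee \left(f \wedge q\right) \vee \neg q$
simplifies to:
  $f \vee u \vee \neg q$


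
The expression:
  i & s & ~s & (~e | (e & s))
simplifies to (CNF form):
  False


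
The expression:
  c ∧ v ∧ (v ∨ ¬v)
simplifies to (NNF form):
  c ∧ v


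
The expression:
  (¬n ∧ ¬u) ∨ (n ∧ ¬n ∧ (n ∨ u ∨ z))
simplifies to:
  ¬n ∧ ¬u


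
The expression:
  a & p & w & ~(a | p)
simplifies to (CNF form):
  False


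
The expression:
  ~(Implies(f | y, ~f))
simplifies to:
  f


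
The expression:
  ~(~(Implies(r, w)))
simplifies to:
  w | ~r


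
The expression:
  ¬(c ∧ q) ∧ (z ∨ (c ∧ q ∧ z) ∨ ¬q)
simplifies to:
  (z ∧ ¬c) ∨ ¬q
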